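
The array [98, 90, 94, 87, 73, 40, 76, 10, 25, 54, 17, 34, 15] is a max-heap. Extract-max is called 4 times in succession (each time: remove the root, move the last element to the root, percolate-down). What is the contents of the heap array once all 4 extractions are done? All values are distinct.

extract-max #1 returns 98:
  remove root 98; move last element 15 to root → [15, 90, 94, 87, 73, 40, 76, 10, 25, 54, 17, 34]
  15 vs larger child 94 at index 2, swap → [94, 90, 15, 87, 73, 40, 76, 10, 25, 54, 17, 34]
  15 vs larger child 76 at index 6, swap → [94, 90, 76, 87, 73, 40, 15, 10, 25, 54, 17, 34]
extract-max #2 returns 94:
  remove root 94; move last element 34 to root → [34, 90, 76, 87, 73, 40, 15, 10, 25, 54, 17]
  34 vs larger child 90 at index 1, swap → [90, 34, 76, 87, 73, 40, 15, 10, 25, 54, 17]
  34 vs larger child 87 at index 3, swap → [90, 87, 76, 34, 73, 40, 15, 10, 25, 54, 17]
extract-max #3 returns 90:
  remove root 90; move last element 17 to root → [17, 87, 76, 34, 73, 40, 15, 10, 25, 54]
  17 vs larger child 87 at index 1, swap → [87, 17, 76, 34, 73, 40, 15, 10, 25, 54]
  17 vs larger child 73 at index 4, swap → [87, 73, 76, 34, 17, 40, 15, 10, 25, 54]
  17 vs only child 54 at index 9, swap → [87, 73, 76, 34, 54, 40, 15, 10, 25, 17]
extract-max #4 returns 87:
  remove root 87; move last element 17 to root → [17, 73, 76, 34, 54, 40, 15, 10, 25]
  17 vs larger child 76 at index 2, swap → [76, 73, 17, 34, 54, 40, 15, 10, 25]
  17 vs larger child 40 at index 5, swap → [76, 73, 40, 34, 54, 17, 15, 10, 25]

[76, 73, 40, 34, 54, 17, 15, 10, 25]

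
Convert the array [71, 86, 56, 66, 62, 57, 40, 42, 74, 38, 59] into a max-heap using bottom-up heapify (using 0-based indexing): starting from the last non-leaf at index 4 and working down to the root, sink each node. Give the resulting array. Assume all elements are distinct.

[86, 74, 57, 71, 62, 56, 40, 42, 66, 38, 59]

sift down from index 4: already satisfies heap property
sift down from index 3:
  66 vs larger child 74 at index 8, swap → [71, 86, 56, 74, 62, 57, 40, 42, 66, 38, 59]
sift down from index 2:
  56 vs larger child 57 at index 5, swap → [71, 86, 57, 74, 62, 56, 40, 42, 66, 38, 59]
sift down from index 1: already satisfies heap property
sift down from index 0:
  71 vs larger child 86 at index 1, swap → [86, 71, 57, 74, 62, 56, 40, 42, 66, 38, 59]
  71 vs larger child 74 at index 3, swap → [86, 74, 57, 71, 62, 56, 40, 42, 66, 38, 59]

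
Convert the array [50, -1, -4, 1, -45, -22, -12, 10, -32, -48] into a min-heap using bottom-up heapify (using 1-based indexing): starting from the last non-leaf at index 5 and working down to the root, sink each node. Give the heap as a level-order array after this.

[-48, -45, -22, -32, -1, -4, -12, 10, 1, 50]

sift down from index 5:
  -45 vs only child -48 at index 10, swap → [50, -1, -4, 1, -48, -22, -12, 10, -32, -45]
sift down from index 4:
  1 vs smaller child -32 at index 9, swap → [50, -1, -4, -32, -48, -22, -12, 10, 1, -45]
sift down from index 3:
  -4 vs smaller child -22 at index 6, swap → [50, -1, -22, -32, -48, -4, -12, 10, 1, -45]
sift down from index 2:
  -1 vs smaller child -48 at index 5, swap → [50, -48, -22, -32, -1, -4, -12, 10, 1, -45]
  -1 vs only child -45 at index 10, swap → [50, -48, -22, -32, -45, -4, -12, 10, 1, -1]
sift down from index 1:
  50 vs smaller child -48 at index 2, swap → [-48, 50, -22, -32, -45, -4, -12, 10, 1, -1]
  50 vs smaller child -45 at index 5, swap → [-48, -45, -22, -32, 50, -4, -12, 10, 1, -1]
  50 vs only child -1 at index 10, swap → [-48, -45, -22, -32, -1, -4, -12, 10, 1, 50]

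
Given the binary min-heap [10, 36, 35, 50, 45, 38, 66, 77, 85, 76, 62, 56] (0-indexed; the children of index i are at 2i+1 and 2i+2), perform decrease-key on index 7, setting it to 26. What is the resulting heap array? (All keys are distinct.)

[10, 26, 35, 36, 45, 38, 66, 50, 85, 76, 62, 56]

set index 7 from 77 to 26 → [10, 36, 35, 50, 45, 38, 66, 26, 85, 76, 62, 56]
26 < parent 50 at index 3, swap → [10, 36, 35, 26, 45, 38, 66, 50, 85, 76, 62, 56]
26 < parent 36 at index 1, swap → [10, 26, 35, 36, 45, 38, 66, 50, 85, 76, 62, 56]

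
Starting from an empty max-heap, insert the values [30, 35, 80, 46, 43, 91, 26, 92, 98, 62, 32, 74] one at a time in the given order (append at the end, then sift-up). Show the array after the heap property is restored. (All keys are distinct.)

Insert 30:
  append 30 at index 0 → [30] (no swap needed)
Insert 35:
  append 35 at index 1 → [30, 35]
  35 > parent 30 at index 0, swap → [35, 30]
Insert 80:
  append 80 at index 2 → [35, 30, 80]
  80 > parent 35 at index 0, swap → [80, 30, 35]
Insert 46:
  append 46 at index 3 → [80, 30, 35, 46]
  46 > parent 30 at index 1, swap → [80, 46, 35, 30]
Insert 43:
  append 43 at index 4 → [80, 46, 35, 30, 43] (no swap needed)
Insert 91:
  append 91 at index 5 → [80, 46, 35, 30, 43, 91]
  91 > parent 35 at index 2, swap → [80, 46, 91, 30, 43, 35]
  91 > parent 80 at index 0, swap → [91, 46, 80, 30, 43, 35]
Insert 26:
  append 26 at index 6 → [91, 46, 80, 30, 43, 35, 26] (no swap needed)
Insert 92:
  append 92 at index 7 → [91, 46, 80, 30, 43, 35, 26, 92]
  92 > parent 30 at index 3, swap → [91, 46, 80, 92, 43, 35, 26, 30]
  92 > parent 46 at index 1, swap → [91, 92, 80, 46, 43, 35, 26, 30]
  92 > parent 91 at index 0, swap → [92, 91, 80, 46, 43, 35, 26, 30]
Insert 98:
  append 98 at index 8 → [92, 91, 80, 46, 43, 35, 26, 30, 98]
  98 > parent 46 at index 3, swap → [92, 91, 80, 98, 43, 35, 26, 30, 46]
  98 > parent 91 at index 1, swap → [92, 98, 80, 91, 43, 35, 26, 30, 46]
  98 > parent 92 at index 0, swap → [98, 92, 80, 91, 43, 35, 26, 30, 46]
Insert 62:
  append 62 at index 9 → [98, 92, 80, 91, 43, 35, 26, 30, 46, 62]
  62 > parent 43 at index 4, swap → [98, 92, 80, 91, 62, 35, 26, 30, 46, 43]
Insert 32:
  append 32 at index 10 → [98, 92, 80, 91, 62, 35, 26, 30, 46, 43, 32] (no swap needed)
Insert 74:
  append 74 at index 11 → [98, 92, 80, 91, 62, 35, 26, 30, 46, 43, 32, 74]
  74 > parent 35 at index 5, swap → [98, 92, 80, 91, 62, 74, 26, 30, 46, 43, 32, 35]

[98, 92, 80, 91, 62, 74, 26, 30, 46, 43, 32, 35]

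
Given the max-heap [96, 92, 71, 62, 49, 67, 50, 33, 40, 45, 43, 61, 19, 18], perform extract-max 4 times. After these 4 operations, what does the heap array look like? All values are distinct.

[62, 49, 61, 40, 45, 19, 50, 33, 18, 43]

extract-max #1 returns 96:
  remove root 96; move last element 18 to root → [18, 92, 71, 62, 49, 67, 50, 33, 40, 45, 43, 61, 19]
  18 vs larger child 92 at index 1, swap → [92, 18, 71, 62, 49, 67, 50, 33, 40, 45, 43, 61, 19]
  18 vs larger child 62 at index 3, swap → [92, 62, 71, 18, 49, 67, 50, 33, 40, 45, 43, 61, 19]
  18 vs larger child 40 at index 8, swap → [92, 62, 71, 40, 49, 67, 50, 33, 18, 45, 43, 61, 19]
extract-max #2 returns 92:
  remove root 92; move last element 19 to root → [19, 62, 71, 40, 49, 67, 50, 33, 18, 45, 43, 61]
  19 vs larger child 71 at index 2, swap → [71, 62, 19, 40, 49, 67, 50, 33, 18, 45, 43, 61]
  19 vs larger child 67 at index 5, swap → [71, 62, 67, 40, 49, 19, 50, 33, 18, 45, 43, 61]
  19 vs only child 61 at index 11, swap → [71, 62, 67, 40, 49, 61, 50, 33, 18, 45, 43, 19]
extract-max #3 returns 71:
  remove root 71; move last element 19 to root → [19, 62, 67, 40, 49, 61, 50, 33, 18, 45, 43]
  19 vs larger child 67 at index 2, swap → [67, 62, 19, 40, 49, 61, 50, 33, 18, 45, 43]
  19 vs larger child 61 at index 5, swap → [67, 62, 61, 40, 49, 19, 50, 33, 18, 45, 43]
extract-max #4 returns 67:
  remove root 67; move last element 43 to root → [43, 62, 61, 40, 49, 19, 50, 33, 18, 45]
  43 vs larger child 62 at index 1, swap → [62, 43, 61, 40, 49, 19, 50, 33, 18, 45]
  43 vs larger child 49 at index 4, swap → [62, 49, 61, 40, 43, 19, 50, 33, 18, 45]
  43 vs only child 45 at index 9, swap → [62, 49, 61, 40, 45, 19, 50, 33, 18, 43]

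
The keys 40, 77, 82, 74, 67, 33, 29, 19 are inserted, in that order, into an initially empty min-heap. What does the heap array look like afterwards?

[19, 29, 33, 67, 74, 82, 40, 77]

Insert 40:
  append 40 at index 0 → [40] (no swap needed)
Insert 77:
  append 77 at index 1 → [40, 77] (no swap needed)
Insert 82:
  append 82 at index 2 → [40, 77, 82] (no swap needed)
Insert 74:
  append 74 at index 3 → [40, 77, 82, 74]
  74 < parent 77 at index 1, swap → [40, 74, 82, 77]
Insert 67:
  append 67 at index 4 → [40, 74, 82, 77, 67]
  67 < parent 74 at index 1, swap → [40, 67, 82, 77, 74]
Insert 33:
  append 33 at index 5 → [40, 67, 82, 77, 74, 33]
  33 < parent 82 at index 2, swap → [40, 67, 33, 77, 74, 82]
  33 < parent 40 at index 0, swap → [33, 67, 40, 77, 74, 82]
Insert 29:
  append 29 at index 6 → [33, 67, 40, 77, 74, 82, 29]
  29 < parent 40 at index 2, swap → [33, 67, 29, 77, 74, 82, 40]
  29 < parent 33 at index 0, swap → [29, 67, 33, 77, 74, 82, 40]
Insert 19:
  append 19 at index 7 → [29, 67, 33, 77, 74, 82, 40, 19]
  19 < parent 77 at index 3, swap → [29, 67, 33, 19, 74, 82, 40, 77]
  19 < parent 67 at index 1, swap → [29, 19, 33, 67, 74, 82, 40, 77]
  19 < parent 29 at index 0, swap → [19, 29, 33, 67, 74, 82, 40, 77]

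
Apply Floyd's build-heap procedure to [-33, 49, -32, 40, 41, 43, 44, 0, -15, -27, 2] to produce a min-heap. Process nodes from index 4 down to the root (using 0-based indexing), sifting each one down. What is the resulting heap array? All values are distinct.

sift down from index 4:
  41 vs smaller child -27 at index 9, swap → [-33, 49, -32, 40, -27, 43, 44, 0, -15, 41, 2]
sift down from index 3:
  40 vs smaller child -15 at index 8, swap → [-33, 49, -32, -15, -27, 43, 44, 0, 40, 41, 2]
sift down from index 2: already satisfies heap property
sift down from index 1:
  49 vs smaller child -27 at index 4, swap → [-33, -27, -32, -15, 49, 43, 44, 0, 40, 41, 2]
  49 vs smaller child 2 at index 10, swap → [-33, -27, -32, -15, 2, 43, 44, 0, 40, 41, 49]
sift down from index 0: already satisfies heap property

[-33, -27, -32, -15, 2, 43, 44, 0, 40, 41, 49]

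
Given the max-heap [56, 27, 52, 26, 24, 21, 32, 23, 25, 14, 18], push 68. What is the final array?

append 68 at index 11 → [56, 27, 52, 26, 24, 21, 32, 23, 25, 14, 18, 68]
68 > parent 21 at index 5, swap → [56, 27, 52, 26, 24, 68, 32, 23, 25, 14, 18, 21]
68 > parent 52 at index 2, swap → [56, 27, 68, 26, 24, 52, 32, 23, 25, 14, 18, 21]
68 > parent 56 at index 0, swap → [68, 27, 56, 26, 24, 52, 32, 23, 25, 14, 18, 21]

[68, 27, 56, 26, 24, 52, 32, 23, 25, 14, 18, 21]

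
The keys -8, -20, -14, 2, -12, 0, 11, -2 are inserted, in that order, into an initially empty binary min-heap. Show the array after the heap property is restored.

Insert -8:
  append -8 at index 0 → [-8] (no swap needed)
Insert -20:
  append -20 at index 1 → [-8, -20]
  -20 < parent -8 at index 0, swap → [-20, -8]
Insert -14:
  append -14 at index 2 → [-20, -8, -14] (no swap needed)
Insert 2:
  append 2 at index 3 → [-20, -8, -14, 2] (no swap needed)
Insert -12:
  append -12 at index 4 → [-20, -8, -14, 2, -12]
  -12 < parent -8 at index 1, swap → [-20, -12, -14, 2, -8]
Insert 0:
  append 0 at index 5 → [-20, -12, -14, 2, -8, 0] (no swap needed)
Insert 11:
  append 11 at index 6 → [-20, -12, -14, 2, -8, 0, 11] (no swap needed)
Insert -2:
  append -2 at index 7 → [-20, -12, -14, 2, -8, 0, 11, -2]
  -2 < parent 2 at index 3, swap → [-20, -12, -14, -2, -8, 0, 11, 2]

[-20, -12, -14, -2, -8, 0, 11, 2]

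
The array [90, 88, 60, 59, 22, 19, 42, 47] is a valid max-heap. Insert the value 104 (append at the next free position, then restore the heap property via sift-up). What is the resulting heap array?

[104, 90, 60, 88, 22, 19, 42, 47, 59]

append 104 at index 8 → [90, 88, 60, 59, 22, 19, 42, 47, 104]
104 > parent 59 at index 3, swap → [90, 88, 60, 104, 22, 19, 42, 47, 59]
104 > parent 88 at index 1, swap → [90, 104, 60, 88, 22, 19, 42, 47, 59]
104 > parent 90 at index 0, swap → [104, 90, 60, 88, 22, 19, 42, 47, 59]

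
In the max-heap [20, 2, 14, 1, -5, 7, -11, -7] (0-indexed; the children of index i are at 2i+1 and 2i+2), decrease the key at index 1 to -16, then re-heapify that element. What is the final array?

[20, 1, 14, -7, -5, 7, -11, -16]

set index 1 from 2 to -16 → [20, -16, 14, 1, -5, 7, -11, -7]
-16 vs larger child 1 at index 3, swap → [20, 1, 14, -16, -5, 7, -11, -7]
-16 vs only child -7 at index 7, swap → [20, 1, 14, -7, -5, 7, -11, -16]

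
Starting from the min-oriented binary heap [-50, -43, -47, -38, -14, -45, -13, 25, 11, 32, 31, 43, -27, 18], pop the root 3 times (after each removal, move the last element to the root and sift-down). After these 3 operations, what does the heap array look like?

[-43, -38, -27, 11, -14, 18, -13, 25, 43, 32, 31]

extract-min #1 returns -50:
  remove root -50; move last element 18 to root → [18, -43, -47, -38, -14, -45, -13, 25, 11, 32, 31, 43, -27]
  18 vs smaller child -47 at index 2, swap → [-47, -43, 18, -38, -14, -45, -13, 25, 11, 32, 31, 43, -27]
  18 vs smaller child -45 at index 5, swap → [-47, -43, -45, -38, -14, 18, -13, 25, 11, 32, 31, 43, -27]
  18 vs smaller child -27 at index 12, swap → [-47, -43, -45, -38, -14, -27, -13, 25, 11, 32, 31, 43, 18]
extract-min #2 returns -47:
  remove root -47; move last element 18 to root → [18, -43, -45, -38, -14, -27, -13, 25, 11, 32, 31, 43]
  18 vs smaller child -45 at index 2, swap → [-45, -43, 18, -38, -14, -27, -13, 25, 11, 32, 31, 43]
  18 vs smaller child -27 at index 5, swap → [-45, -43, -27, -38, -14, 18, -13, 25, 11, 32, 31, 43]
extract-min #3 returns -45:
  remove root -45; move last element 43 to root → [43, -43, -27, -38, -14, 18, -13, 25, 11, 32, 31]
  43 vs smaller child -43 at index 1, swap → [-43, 43, -27, -38, -14, 18, -13, 25, 11, 32, 31]
  43 vs smaller child -38 at index 3, swap → [-43, -38, -27, 43, -14, 18, -13, 25, 11, 32, 31]
  43 vs smaller child 11 at index 8, swap → [-43, -38, -27, 11, -14, 18, -13, 25, 43, 32, 31]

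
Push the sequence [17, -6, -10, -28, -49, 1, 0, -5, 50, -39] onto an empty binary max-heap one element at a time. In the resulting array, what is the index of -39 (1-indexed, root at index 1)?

5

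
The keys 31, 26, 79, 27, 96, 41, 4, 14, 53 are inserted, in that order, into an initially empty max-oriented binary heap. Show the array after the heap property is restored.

[96, 79, 41, 53, 27, 31, 4, 14, 26]

Insert 31:
  append 31 at index 0 → [31] (no swap needed)
Insert 26:
  append 26 at index 1 → [31, 26] (no swap needed)
Insert 79:
  append 79 at index 2 → [31, 26, 79]
  79 > parent 31 at index 0, swap → [79, 26, 31]
Insert 27:
  append 27 at index 3 → [79, 26, 31, 27]
  27 > parent 26 at index 1, swap → [79, 27, 31, 26]
Insert 96:
  append 96 at index 4 → [79, 27, 31, 26, 96]
  96 > parent 27 at index 1, swap → [79, 96, 31, 26, 27]
  96 > parent 79 at index 0, swap → [96, 79, 31, 26, 27]
Insert 41:
  append 41 at index 5 → [96, 79, 31, 26, 27, 41]
  41 > parent 31 at index 2, swap → [96, 79, 41, 26, 27, 31]
Insert 4:
  append 4 at index 6 → [96, 79, 41, 26, 27, 31, 4] (no swap needed)
Insert 14:
  append 14 at index 7 → [96, 79, 41, 26, 27, 31, 4, 14] (no swap needed)
Insert 53:
  append 53 at index 8 → [96, 79, 41, 26, 27, 31, 4, 14, 53]
  53 > parent 26 at index 3, swap → [96, 79, 41, 53, 27, 31, 4, 14, 26]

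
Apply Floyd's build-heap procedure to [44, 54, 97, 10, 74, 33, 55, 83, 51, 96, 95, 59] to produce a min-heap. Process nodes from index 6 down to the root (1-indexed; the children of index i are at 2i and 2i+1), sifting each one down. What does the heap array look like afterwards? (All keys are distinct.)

[10, 44, 33, 51, 74, 59, 55, 83, 54, 96, 95, 97]

sift down from index 6: already satisfies heap property
sift down from index 5: already satisfies heap property
sift down from index 4: already satisfies heap property
sift down from index 3:
  97 vs smaller child 33 at index 6, swap → [44, 54, 33, 10, 74, 97, 55, 83, 51, 96, 95, 59]
  97 vs only child 59 at index 12, swap → [44, 54, 33, 10, 74, 59, 55, 83, 51, 96, 95, 97]
sift down from index 2:
  54 vs smaller child 10 at index 4, swap → [44, 10, 33, 54, 74, 59, 55, 83, 51, 96, 95, 97]
  54 vs smaller child 51 at index 9, swap → [44, 10, 33, 51, 74, 59, 55, 83, 54, 96, 95, 97]
sift down from index 1:
  44 vs smaller child 10 at index 2, swap → [10, 44, 33, 51, 74, 59, 55, 83, 54, 96, 95, 97]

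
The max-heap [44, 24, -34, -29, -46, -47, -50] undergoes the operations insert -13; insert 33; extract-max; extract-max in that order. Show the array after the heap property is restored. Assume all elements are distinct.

[24, -13, -34, -29, -46, -47, -50]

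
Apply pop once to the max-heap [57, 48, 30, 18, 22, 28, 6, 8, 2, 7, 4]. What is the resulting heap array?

[48, 22, 30, 18, 7, 28, 6, 8, 2, 4]

remove root 57; move last element 4 to root → [4, 48, 30, 18, 22, 28, 6, 8, 2, 7]
4 vs larger child 48 at index 1, swap → [48, 4, 30, 18, 22, 28, 6, 8, 2, 7]
4 vs larger child 22 at index 4, swap → [48, 22, 30, 18, 4, 28, 6, 8, 2, 7]
4 vs only child 7 at index 9, swap → [48, 22, 30, 18, 7, 28, 6, 8, 2, 4]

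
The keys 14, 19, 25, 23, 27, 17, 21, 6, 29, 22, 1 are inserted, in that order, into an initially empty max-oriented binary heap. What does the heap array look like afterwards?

[29, 27, 21, 25, 23, 17, 19, 6, 14, 22, 1]

Insert 14:
  append 14 at index 0 → [14] (no swap needed)
Insert 19:
  append 19 at index 1 → [14, 19]
  19 > parent 14 at index 0, swap → [19, 14]
Insert 25:
  append 25 at index 2 → [19, 14, 25]
  25 > parent 19 at index 0, swap → [25, 14, 19]
Insert 23:
  append 23 at index 3 → [25, 14, 19, 23]
  23 > parent 14 at index 1, swap → [25, 23, 19, 14]
Insert 27:
  append 27 at index 4 → [25, 23, 19, 14, 27]
  27 > parent 23 at index 1, swap → [25, 27, 19, 14, 23]
  27 > parent 25 at index 0, swap → [27, 25, 19, 14, 23]
Insert 17:
  append 17 at index 5 → [27, 25, 19, 14, 23, 17] (no swap needed)
Insert 21:
  append 21 at index 6 → [27, 25, 19, 14, 23, 17, 21]
  21 > parent 19 at index 2, swap → [27, 25, 21, 14, 23, 17, 19]
Insert 6:
  append 6 at index 7 → [27, 25, 21, 14, 23, 17, 19, 6] (no swap needed)
Insert 29:
  append 29 at index 8 → [27, 25, 21, 14, 23, 17, 19, 6, 29]
  29 > parent 14 at index 3, swap → [27, 25, 21, 29, 23, 17, 19, 6, 14]
  29 > parent 25 at index 1, swap → [27, 29, 21, 25, 23, 17, 19, 6, 14]
  29 > parent 27 at index 0, swap → [29, 27, 21, 25, 23, 17, 19, 6, 14]
Insert 22:
  append 22 at index 9 → [29, 27, 21, 25, 23, 17, 19, 6, 14, 22] (no swap needed)
Insert 1:
  append 1 at index 10 → [29, 27, 21, 25, 23, 17, 19, 6, 14, 22, 1] (no swap needed)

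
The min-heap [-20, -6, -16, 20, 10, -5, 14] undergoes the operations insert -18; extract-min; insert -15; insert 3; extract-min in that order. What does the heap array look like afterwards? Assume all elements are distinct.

insert -18:
  append -18 at index 7 → [-20, -6, -16, 20, 10, -5, 14, -18]
  -18 < parent 20 at index 3, swap → [-20, -6, -16, -18, 10, -5, 14, 20]
  -18 < parent -6 at index 1, swap → [-20, -18, -16, -6, 10, -5, 14, 20]
extract-min → returns -20:
  remove root -20; move last element 20 to root → [20, -18, -16, -6, 10, -5, 14]
  20 vs smaller child -18 at index 1, swap → [-18, 20, -16, -6, 10, -5, 14]
  20 vs smaller child -6 at index 3, swap → [-18, -6, -16, 20, 10, -5, 14]
insert -15:
  append -15 at index 7 → [-18, -6, -16, 20, 10, -5, 14, -15]
  -15 < parent 20 at index 3, swap → [-18, -6, -16, -15, 10, -5, 14, 20]
  -15 < parent -6 at index 1, swap → [-18, -15, -16, -6, 10, -5, 14, 20]
insert 3:
  append 3 at index 8 → [-18, -15, -16, -6, 10, -5, 14, 20, 3] (no swap needed)
extract-min → returns -18:
  remove root -18; move last element 3 to root → [3, -15, -16, -6, 10, -5, 14, 20]
  3 vs smaller child -16 at index 2, swap → [-16, -15, 3, -6, 10, -5, 14, 20]
  3 vs smaller child -5 at index 5, swap → [-16, -15, -5, -6, 10, 3, 14, 20]

[-16, -15, -5, -6, 10, 3, 14, 20]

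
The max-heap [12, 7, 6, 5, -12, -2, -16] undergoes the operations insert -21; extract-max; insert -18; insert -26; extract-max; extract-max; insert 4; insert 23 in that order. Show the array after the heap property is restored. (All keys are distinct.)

[23, 5, -2, 4, -21, -26, -16, -18, -12]

insert -21:
  append -21 at index 7 → [12, 7, 6, 5, -12, -2, -16, -21] (no swap needed)
extract-max → returns 12:
  remove root 12; move last element -21 to root → [-21, 7, 6, 5, -12, -2, -16]
  -21 vs larger child 7 at index 1, swap → [7, -21, 6, 5, -12, -2, -16]
  -21 vs larger child 5 at index 3, swap → [7, 5, 6, -21, -12, -2, -16]
insert -18:
  append -18 at index 7 → [7, 5, 6, -21, -12, -2, -16, -18]
  -18 > parent -21 at index 3, swap → [7, 5, 6, -18, -12, -2, -16, -21]
insert -26:
  append -26 at index 8 → [7, 5, 6, -18, -12, -2, -16, -21, -26] (no swap needed)
extract-max → returns 7:
  remove root 7; move last element -26 to root → [-26, 5, 6, -18, -12, -2, -16, -21]
  -26 vs larger child 6 at index 2, swap → [6, 5, -26, -18, -12, -2, -16, -21]
  -26 vs larger child -2 at index 5, swap → [6, 5, -2, -18, -12, -26, -16, -21]
extract-max → returns 6:
  remove root 6; move last element -21 to root → [-21, 5, -2, -18, -12, -26, -16]
  -21 vs larger child 5 at index 1, swap → [5, -21, -2, -18, -12, -26, -16]
  -21 vs larger child -12 at index 4, swap → [5, -12, -2, -18, -21, -26, -16]
insert 4:
  append 4 at index 7 → [5, -12, -2, -18, -21, -26, -16, 4]
  4 > parent -18 at index 3, swap → [5, -12, -2, 4, -21, -26, -16, -18]
  4 > parent -12 at index 1, swap → [5, 4, -2, -12, -21, -26, -16, -18]
insert 23:
  append 23 at index 8 → [5, 4, -2, -12, -21, -26, -16, -18, 23]
  23 > parent -12 at index 3, swap → [5, 4, -2, 23, -21, -26, -16, -18, -12]
  23 > parent 4 at index 1, swap → [5, 23, -2, 4, -21, -26, -16, -18, -12]
  23 > parent 5 at index 0, swap → [23, 5, -2, 4, -21, -26, -16, -18, -12]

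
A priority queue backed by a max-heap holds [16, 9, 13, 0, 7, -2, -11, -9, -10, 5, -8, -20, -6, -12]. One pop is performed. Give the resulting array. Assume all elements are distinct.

remove root 16; move last element -12 to root → [-12, 9, 13, 0, 7, -2, -11, -9, -10, 5, -8, -20, -6]
-12 vs larger child 13 at index 2, swap → [13, 9, -12, 0, 7, -2, -11, -9, -10, 5, -8, -20, -6]
-12 vs larger child -2 at index 5, swap → [13, 9, -2, 0, 7, -12, -11, -9, -10, 5, -8, -20, -6]
-12 vs larger child -6 at index 12, swap → [13, 9, -2, 0, 7, -6, -11, -9, -10, 5, -8, -20, -12]

[13, 9, -2, 0, 7, -6, -11, -9, -10, 5, -8, -20, -12]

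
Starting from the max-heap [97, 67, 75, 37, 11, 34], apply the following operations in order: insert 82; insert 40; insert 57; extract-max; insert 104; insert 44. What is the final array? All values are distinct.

[104, 82, 75, 67, 44, 34, 40, 37, 57, 11]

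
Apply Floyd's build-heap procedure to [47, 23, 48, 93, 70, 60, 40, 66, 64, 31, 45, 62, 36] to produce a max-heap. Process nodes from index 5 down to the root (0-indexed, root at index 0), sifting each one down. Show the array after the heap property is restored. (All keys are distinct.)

sift down from index 5:
  60 vs larger child 62 at index 11, swap → [47, 23, 48, 93, 70, 62, 40, 66, 64, 31, 45, 60, 36]
sift down from index 4: already satisfies heap property
sift down from index 3: already satisfies heap property
sift down from index 2:
  48 vs larger child 62 at index 5, swap → [47, 23, 62, 93, 70, 48, 40, 66, 64, 31, 45, 60, 36]
  48 vs larger child 60 at index 11, swap → [47, 23, 62, 93, 70, 60, 40, 66, 64, 31, 45, 48, 36]
sift down from index 1:
  23 vs larger child 93 at index 3, swap → [47, 93, 62, 23, 70, 60, 40, 66, 64, 31, 45, 48, 36]
  23 vs larger child 66 at index 7, swap → [47, 93, 62, 66, 70, 60, 40, 23, 64, 31, 45, 48, 36]
sift down from index 0:
  47 vs larger child 93 at index 1, swap → [93, 47, 62, 66, 70, 60, 40, 23, 64, 31, 45, 48, 36]
  47 vs larger child 70 at index 4, swap → [93, 70, 62, 66, 47, 60, 40, 23, 64, 31, 45, 48, 36]

[93, 70, 62, 66, 47, 60, 40, 23, 64, 31, 45, 48, 36]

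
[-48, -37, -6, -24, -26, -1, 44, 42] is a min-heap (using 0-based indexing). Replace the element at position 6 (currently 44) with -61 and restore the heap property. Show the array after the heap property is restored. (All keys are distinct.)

set index 6 from 44 to -61 → [-48, -37, -6, -24, -26, -1, -61, 42]
-61 < parent -6 at index 2, swap → [-48, -37, -61, -24, -26, -1, -6, 42]
-61 < parent -48 at index 0, swap → [-61, -37, -48, -24, -26, -1, -6, 42]

[-61, -37, -48, -24, -26, -1, -6, 42]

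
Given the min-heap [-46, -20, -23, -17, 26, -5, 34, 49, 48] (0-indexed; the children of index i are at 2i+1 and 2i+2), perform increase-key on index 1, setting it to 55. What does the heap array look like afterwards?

set index 1 from -20 to 55 → [-46, 55, -23, -17, 26, -5, 34, 49, 48]
55 vs smaller child -17 at index 3, swap → [-46, -17, -23, 55, 26, -5, 34, 49, 48]
55 vs smaller child 48 at index 8, swap → [-46, -17, -23, 48, 26, -5, 34, 49, 55]

[-46, -17, -23, 48, 26, -5, 34, 49, 55]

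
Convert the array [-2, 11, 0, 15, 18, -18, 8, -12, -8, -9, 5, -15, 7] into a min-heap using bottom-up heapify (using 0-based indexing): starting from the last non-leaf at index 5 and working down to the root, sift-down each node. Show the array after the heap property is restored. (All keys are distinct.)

sift down from index 5: already satisfies heap property
sift down from index 4:
  18 vs smaller child -9 at index 9, swap → [-2, 11, 0, 15, -9, -18, 8, -12, -8, 18, 5, -15, 7]
sift down from index 3:
  15 vs smaller child -12 at index 7, swap → [-2, 11, 0, -12, -9, -18, 8, 15, -8, 18, 5, -15, 7]
sift down from index 2:
  0 vs smaller child -18 at index 5, swap → [-2, 11, -18, -12, -9, 0, 8, 15, -8, 18, 5, -15, 7]
  0 vs smaller child -15 at index 11, swap → [-2, 11, -18, -12, -9, -15, 8, 15, -8, 18, 5, 0, 7]
sift down from index 1:
  11 vs smaller child -12 at index 3, swap → [-2, -12, -18, 11, -9, -15, 8, 15, -8, 18, 5, 0, 7]
  11 vs smaller child -8 at index 8, swap → [-2, -12, -18, -8, -9, -15, 8, 15, 11, 18, 5, 0, 7]
sift down from index 0:
  -2 vs smaller child -18 at index 2, swap → [-18, -12, -2, -8, -9, -15, 8, 15, 11, 18, 5, 0, 7]
  -2 vs smaller child -15 at index 5, swap → [-18, -12, -15, -8, -9, -2, 8, 15, 11, 18, 5, 0, 7]

[-18, -12, -15, -8, -9, -2, 8, 15, 11, 18, 5, 0, 7]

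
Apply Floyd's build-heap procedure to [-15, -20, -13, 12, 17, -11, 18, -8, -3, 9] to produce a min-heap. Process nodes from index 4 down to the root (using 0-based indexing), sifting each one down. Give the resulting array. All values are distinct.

[-20, -15, -13, -8, 9, -11, 18, 12, -3, 17]

sift down from index 4:
  17 vs only child 9 at index 9, swap → [-15, -20, -13, 12, 9, -11, 18, -8, -3, 17]
sift down from index 3:
  12 vs smaller child -8 at index 7, swap → [-15, -20, -13, -8, 9, -11, 18, 12, -3, 17]
sift down from index 2: already satisfies heap property
sift down from index 1: already satisfies heap property
sift down from index 0:
  -15 vs smaller child -20 at index 1, swap → [-20, -15, -13, -8, 9, -11, 18, 12, -3, 17]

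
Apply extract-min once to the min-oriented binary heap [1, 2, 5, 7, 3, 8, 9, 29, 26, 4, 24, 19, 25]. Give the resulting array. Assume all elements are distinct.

remove root 1; move last element 25 to root → [25, 2, 5, 7, 3, 8, 9, 29, 26, 4, 24, 19]
25 vs smaller child 2 at index 1, swap → [2, 25, 5, 7, 3, 8, 9, 29, 26, 4, 24, 19]
25 vs smaller child 3 at index 4, swap → [2, 3, 5, 7, 25, 8, 9, 29, 26, 4, 24, 19]
25 vs smaller child 4 at index 9, swap → [2, 3, 5, 7, 4, 8, 9, 29, 26, 25, 24, 19]

[2, 3, 5, 7, 4, 8, 9, 29, 26, 25, 24, 19]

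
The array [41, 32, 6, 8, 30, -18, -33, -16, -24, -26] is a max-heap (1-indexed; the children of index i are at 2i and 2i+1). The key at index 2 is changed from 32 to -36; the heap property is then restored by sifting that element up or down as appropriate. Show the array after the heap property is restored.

set index 2 from 32 to -36 → [41, -36, 6, 8, 30, -18, -33, -16, -24, -26]
-36 vs larger child 30 at index 5, swap → [41, 30, 6, 8, -36, -18, -33, -16, -24, -26]
-36 vs only child -26 at index 10, swap → [41, 30, 6, 8, -26, -18, -33, -16, -24, -36]

[41, 30, 6, 8, -26, -18, -33, -16, -24, -36]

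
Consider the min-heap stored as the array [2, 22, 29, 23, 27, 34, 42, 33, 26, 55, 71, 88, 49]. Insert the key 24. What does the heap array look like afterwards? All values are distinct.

append 24 at index 13 → [2, 22, 29, 23, 27, 34, 42, 33, 26, 55, 71, 88, 49, 24]
24 < parent 42 at index 6, swap → [2, 22, 29, 23, 27, 34, 24, 33, 26, 55, 71, 88, 49, 42]
24 < parent 29 at index 2, swap → [2, 22, 24, 23, 27, 34, 29, 33, 26, 55, 71, 88, 49, 42]

[2, 22, 24, 23, 27, 34, 29, 33, 26, 55, 71, 88, 49, 42]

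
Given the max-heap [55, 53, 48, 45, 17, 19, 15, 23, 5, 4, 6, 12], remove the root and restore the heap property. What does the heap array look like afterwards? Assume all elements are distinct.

[53, 45, 48, 23, 17, 19, 15, 12, 5, 4, 6]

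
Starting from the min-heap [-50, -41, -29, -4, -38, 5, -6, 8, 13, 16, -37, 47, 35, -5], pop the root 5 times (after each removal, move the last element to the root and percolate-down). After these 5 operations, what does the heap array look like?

[-6, -5, 5, -4, 16, 47, 35, 8, 13]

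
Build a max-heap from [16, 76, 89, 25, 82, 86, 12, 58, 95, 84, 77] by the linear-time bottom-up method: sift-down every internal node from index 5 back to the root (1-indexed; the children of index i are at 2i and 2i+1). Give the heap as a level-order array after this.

sift down from index 5:
  82 vs larger child 84 at index 10, swap → [16, 76, 89, 25, 84, 86, 12, 58, 95, 82, 77]
sift down from index 4:
  25 vs larger child 95 at index 9, swap → [16, 76, 89, 95, 84, 86, 12, 58, 25, 82, 77]
sift down from index 3: already satisfies heap property
sift down from index 2:
  76 vs larger child 95 at index 4, swap → [16, 95, 89, 76, 84, 86, 12, 58, 25, 82, 77]
sift down from index 1:
  16 vs larger child 95 at index 2, swap → [95, 16, 89, 76, 84, 86, 12, 58, 25, 82, 77]
  16 vs larger child 84 at index 5, swap → [95, 84, 89, 76, 16, 86, 12, 58, 25, 82, 77]
  16 vs larger child 82 at index 10, swap → [95, 84, 89, 76, 82, 86, 12, 58, 25, 16, 77]

[95, 84, 89, 76, 82, 86, 12, 58, 25, 16, 77]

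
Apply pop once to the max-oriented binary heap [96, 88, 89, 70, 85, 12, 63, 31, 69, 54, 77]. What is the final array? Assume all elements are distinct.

[89, 88, 77, 70, 85, 12, 63, 31, 69, 54]

remove root 96; move last element 77 to root → [77, 88, 89, 70, 85, 12, 63, 31, 69, 54]
77 vs larger child 89 at index 2, swap → [89, 88, 77, 70, 85, 12, 63, 31, 69, 54]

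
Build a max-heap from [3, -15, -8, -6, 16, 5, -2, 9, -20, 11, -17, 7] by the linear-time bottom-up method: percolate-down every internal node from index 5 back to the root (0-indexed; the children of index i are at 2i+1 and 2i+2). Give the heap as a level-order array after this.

[16, 11, 7, 9, 3, 5, -2, -6, -20, -15, -17, -8]

sift down from index 5:
  5 vs only child 7 at index 11, swap → [3, -15, -8, -6, 16, 7, -2, 9, -20, 11, -17, 5]
sift down from index 4: already satisfies heap property
sift down from index 3:
  -6 vs larger child 9 at index 7, swap → [3, -15, -8, 9, 16, 7, -2, -6, -20, 11, -17, 5]
sift down from index 2:
  -8 vs larger child 7 at index 5, swap → [3, -15, 7, 9, 16, -8, -2, -6, -20, 11, -17, 5]
  -8 vs only child 5 at index 11, swap → [3, -15, 7, 9, 16, 5, -2, -6, -20, 11, -17, -8]
sift down from index 1:
  -15 vs larger child 16 at index 4, swap → [3, 16, 7, 9, -15, 5, -2, -6, -20, 11, -17, -8]
  -15 vs larger child 11 at index 9, swap → [3, 16, 7, 9, 11, 5, -2, -6, -20, -15, -17, -8]
sift down from index 0:
  3 vs larger child 16 at index 1, swap → [16, 3, 7, 9, 11, 5, -2, -6, -20, -15, -17, -8]
  3 vs larger child 11 at index 4, swap → [16, 11, 7, 9, 3, 5, -2, -6, -20, -15, -17, -8]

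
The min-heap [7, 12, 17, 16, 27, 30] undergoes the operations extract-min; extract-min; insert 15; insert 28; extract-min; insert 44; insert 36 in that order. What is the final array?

extract-min → returns 7:
  remove root 7; move last element 30 to root → [30, 12, 17, 16, 27]
  30 vs smaller child 12 at index 1, swap → [12, 30, 17, 16, 27]
  30 vs smaller child 16 at index 3, swap → [12, 16, 17, 30, 27]
extract-min → returns 12:
  remove root 12; move last element 27 to root → [27, 16, 17, 30]
  27 vs smaller child 16 at index 1, swap → [16, 27, 17, 30]
insert 15:
  append 15 at index 4 → [16, 27, 17, 30, 15]
  15 < parent 27 at index 1, swap → [16, 15, 17, 30, 27]
  15 < parent 16 at index 0, swap → [15, 16, 17, 30, 27]
insert 28:
  append 28 at index 5 → [15, 16, 17, 30, 27, 28] (no swap needed)
extract-min → returns 15:
  remove root 15; move last element 28 to root → [28, 16, 17, 30, 27]
  28 vs smaller child 16 at index 1, swap → [16, 28, 17, 30, 27]
  28 vs smaller child 27 at index 4, swap → [16, 27, 17, 30, 28]
insert 44:
  append 44 at index 5 → [16, 27, 17, 30, 28, 44] (no swap needed)
insert 36:
  append 36 at index 6 → [16, 27, 17, 30, 28, 44, 36] (no swap needed)

[16, 27, 17, 30, 28, 44, 36]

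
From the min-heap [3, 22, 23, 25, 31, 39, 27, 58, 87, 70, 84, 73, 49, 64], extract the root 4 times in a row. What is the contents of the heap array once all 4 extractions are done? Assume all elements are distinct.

[27, 31, 39, 58, 70, 84, 49, 64, 87, 73]

extract-min #1 returns 3:
  remove root 3; move last element 64 to root → [64, 22, 23, 25, 31, 39, 27, 58, 87, 70, 84, 73, 49]
  64 vs smaller child 22 at index 1, swap → [22, 64, 23, 25, 31, 39, 27, 58, 87, 70, 84, 73, 49]
  64 vs smaller child 25 at index 3, swap → [22, 25, 23, 64, 31, 39, 27, 58, 87, 70, 84, 73, 49]
  64 vs smaller child 58 at index 7, swap → [22, 25, 23, 58, 31, 39, 27, 64, 87, 70, 84, 73, 49]
extract-min #2 returns 22:
  remove root 22; move last element 49 to root → [49, 25, 23, 58, 31, 39, 27, 64, 87, 70, 84, 73]
  49 vs smaller child 23 at index 2, swap → [23, 25, 49, 58, 31, 39, 27, 64, 87, 70, 84, 73]
  49 vs smaller child 27 at index 6, swap → [23, 25, 27, 58, 31, 39, 49, 64, 87, 70, 84, 73]
extract-min #3 returns 23:
  remove root 23; move last element 73 to root → [73, 25, 27, 58, 31, 39, 49, 64, 87, 70, 84]
  73 vs smaller child 25 at index 1, swap → [25, 73, 27, 58, 31, 39, 49, 64, 87, 70, 84]
  73 vs smaller child 31 at index 4, swap → [25, 31, 27, 58, 73, 39, 49, 64, 87, 70, 84]
  73 vs smaller child 70 at index 9, swap → [25, 31, 27, 58, 70, 39, 49, 64, 87, 73, 84]
extract-min #4 returns 25:
  remove root 25; move last element 84 to root → [84, 31, 27, 58, 70, 39, 49, 64, 87, 73]
  84 vs smaller child 27 at index 2, swap → [27, 31, 84, 58, 70, 39, 49, 64, 87, 73]
  84 vs smaller child 39 at index 5, swap → [27, 31, 39, 58, 70, 84, 49, 64, 87, 73]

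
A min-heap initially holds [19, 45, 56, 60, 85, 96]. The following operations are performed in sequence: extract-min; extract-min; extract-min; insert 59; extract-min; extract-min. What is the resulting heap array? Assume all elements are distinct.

[85, 96]

extract-min → returns 19:
  remove root 19; move last element 96 to root → [96, 45, 56, 60, 85]
  96 vs smaller child 45 at index 1, swap → [45, 96, 56, 60, 85]
  96 vs smaller child 60 at index 3, swap → [45, 60, 56, 96, 85]
extract-min → returns 45:
  remove root 45; move last element 85 to root → [85, 60, 56, 96]
  85 vs smaller child 56 at index 2, swap → [56, 60, 85, 96]
extract-min → returns 56:
  remove root 56; move last element 96 to root → [96, 60, 85]
  96 vs smaller child 60 at index 1, swap → [60, 96, 85]
insert 59:
  append 59 at index 3 → [60, 96, 85, 59]
  59 < parent 96 at index 1, swap → [60, 59, 85, 96]
  59 < parent 60 at index 0, swap → [59, 60, 85, 96]
extract-min → returns 59:
  remove root 59; move last element 96 to root → [96, 60, 85]
  96 vs smaller child 60 at index 1, swap → [60, 96, 85]
extract-min → returns 60:
  remove root 60; move last element 85 to root → [85, 96] (no swap needed)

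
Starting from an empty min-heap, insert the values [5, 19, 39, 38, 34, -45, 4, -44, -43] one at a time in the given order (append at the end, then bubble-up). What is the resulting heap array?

Insert 5:
  append 5 at index 0 → [5] (no swap needed)
Insert 19:
  append 19 at index 1 → [5, 19] (no swap needed)
Insert 39:
  append 39 at index 2 → [5, 19, 39] (no swap needed)
Insert 38:
  append 38 at index 3 → [5, 19, 39, 38] (no swap needed)
Insert 34:
  append 34 at index 4 → [5, 19, 39, 38, 34] (no swap needed)
Insert -45:
  append -45 at index 5 → [5, 19, 39, 38, 34, -45]
  -45 < parent 39 at index 2, swap → [5, 19, -45, 38, 34, 39]
  -45 < parent 5 at index 0, swap → [-45, 19, 5, 38, 34, 39]
Insert 4:
  append 4 at index 6 → [-45, 19, 5, 38, 34, 39, 4]
  4 < parent 5 at index 2, swap → [-45, 19, 4, 38, 34, 39, 5]
Insert -44:
  append -44 at index 7 → [-45, 19, 4, 38, 34, 39, 5, -44]
  -44 < parent 38 at index 3, swap → [-45, 19, 4, -44, 34, 39, 5, 38]
  -44 < parent 19 at index 1, swap → [-45, -44, 4, 19, 34, 39, 5, 38]
Insert -43:
  append -43 at index 8 → [-45, -44, 4, 19, 34, 39, 5, 38, -43]
  -43 < parent 19 at index 3, swap → [-45, -44, 4, -43, 34, 39, 5, 38, 19]

[-45, -44, 4, -43, 34, 39, 5, 38, 19]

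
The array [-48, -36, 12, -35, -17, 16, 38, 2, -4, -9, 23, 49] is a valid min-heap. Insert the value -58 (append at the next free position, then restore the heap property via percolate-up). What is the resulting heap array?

append -58 at index 12 → [-48, -36, 12, -35, -17, 16, 38, 2, -4, -9, 23, 49, -58]
-58 < parent 16 at index 5, swap → [-48, -36, 12, -35, -17, -58, 38, 2, -4, -9, 23, 49, 16]
-58 < parent 12 at index 2, swap → [-48, -36, -58, -35, -17, 12, 38, 2, -4, -9, 23, 49, 16]
-58 < parent -48 at index 0, swap → [-58, -36, -48, -35, -17, 12, 38, 2, -4, -9, 23, 49, 16]

[-58, -36, -48, -35, -17, 12, 38, 2, -4, -9, 23, 49, 16]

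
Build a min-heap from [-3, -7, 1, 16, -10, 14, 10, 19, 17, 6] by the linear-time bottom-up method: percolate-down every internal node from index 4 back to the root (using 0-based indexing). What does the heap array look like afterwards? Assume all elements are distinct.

sift down from index 4: already satisfies heap property
sift down from index 3: already satisfies heap property
sift down from index 2: already satisfies heap property
sift down from index 1:
  -7 vs smaller child -10 at index 4, swap → [-3, -10, 1, 16, -7, 14, 10, 19, 17, 6]
sift down from index 0:
  -3 vs smaller child -10 at index 1, swap → [-10, -3, 1, 16, -7, 14, 10, 19, 17, 6]
  -3 vs smaller child -7 at index 4, swap → [-10, -7, 1, 16, -3, 14, 10, 19, 17, 6]

[-10, -7, 1, 16, -3, 14, 10, 19, 17, 6]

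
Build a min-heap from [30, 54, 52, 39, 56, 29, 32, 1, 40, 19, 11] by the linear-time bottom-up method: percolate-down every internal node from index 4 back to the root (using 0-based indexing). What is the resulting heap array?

[1, 11, 29, 39, 19, 52, 32, 54, 40, 30, 56]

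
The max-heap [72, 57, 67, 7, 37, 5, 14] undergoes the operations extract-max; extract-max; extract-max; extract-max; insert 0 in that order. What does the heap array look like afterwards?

extract-max → returns 72:
  remove root 72; move last element 14 to root → [14, 57, 67, 7, 37, 5]
  14 vs larger child 67 at index 2, swap → [67, 57, 14, 7, 37, 5]
extract-max → returns 67:
  remove root 67; move last element 5 to root → [5, 57, 14, 7, 37]
  5 vs larger child 57 at index 1, swap → [57, 5, 14, 7, 37]
  5 vs larger child 37 at index 4, swap → [57, 37, 14, 7, 5]
extract-max → returns 57:
  remove root 57; move last element 5 to root → [5, 37, 14, 7]
  5 vs larger child 37 at index 1, swap → [37, 5, 14, 7]
  5 vs only child 7 at index 3, swap → [37, 7, 14, 5]
extract-max → returns 37:
  remove root 37; move last element 5 to root → [5, 7, 14]
  5 vs larger child 14 at index 2, swap → [14, 7, 5]
insert 0:
  append 0 at index 3 → [14, 7, 5, 0] (no swap needed)

[14, 7, 5, 0]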